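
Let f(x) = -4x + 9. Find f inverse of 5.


Solve -4x + 9 = 5
x = (5 - 9) / (-4) = 1

1


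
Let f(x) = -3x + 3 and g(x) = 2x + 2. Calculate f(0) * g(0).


f(0) = 3
g(0) = 2
Product = 6

6


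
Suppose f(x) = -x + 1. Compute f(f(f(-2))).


f(-2) = 3
f(3) = -2
f(-2) = 3

3


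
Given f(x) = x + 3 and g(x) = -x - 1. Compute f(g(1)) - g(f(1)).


f(g(1)) = 1
g(f(1)) = -5
Difference = 6

6


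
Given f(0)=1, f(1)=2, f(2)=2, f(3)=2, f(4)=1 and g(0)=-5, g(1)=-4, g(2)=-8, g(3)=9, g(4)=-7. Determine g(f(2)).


f(2) = 2
g(2) = -8

-8


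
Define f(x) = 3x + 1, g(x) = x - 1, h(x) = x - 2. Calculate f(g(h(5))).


7


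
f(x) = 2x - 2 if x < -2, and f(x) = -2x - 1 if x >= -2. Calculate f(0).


0 satisfies x >= -2
f(0) = -1

-1


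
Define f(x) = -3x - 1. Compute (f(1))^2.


f(1) = -4
(-4)^2 = 16

16


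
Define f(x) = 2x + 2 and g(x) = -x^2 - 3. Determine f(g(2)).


g(2) = -7
f(-7) = -12

-12


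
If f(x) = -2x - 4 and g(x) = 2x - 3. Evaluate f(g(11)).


g(11) = 19
f(19) = -42

-42


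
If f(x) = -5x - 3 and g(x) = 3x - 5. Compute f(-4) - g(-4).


f(-4) = 17
g(-4) = -17
Difference = 34

34


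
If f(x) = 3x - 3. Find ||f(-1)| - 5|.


f(-1) = -6
|-6| = 6
|6 - 5| = 1

1


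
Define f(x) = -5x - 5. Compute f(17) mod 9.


f(17) = -90
-90 mod 9 = 0

0


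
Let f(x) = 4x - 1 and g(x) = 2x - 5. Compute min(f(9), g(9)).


f(9) = 35
g(9) = 13
min = 13

13


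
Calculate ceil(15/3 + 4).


15/3 = 5
5 + 4 = 9
ceil(9) = 9

9


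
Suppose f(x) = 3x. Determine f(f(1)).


9


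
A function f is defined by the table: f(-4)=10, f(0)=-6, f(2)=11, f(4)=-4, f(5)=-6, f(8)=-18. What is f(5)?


Reading from the table at x = 5

-6


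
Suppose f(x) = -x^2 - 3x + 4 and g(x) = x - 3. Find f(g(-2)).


-6


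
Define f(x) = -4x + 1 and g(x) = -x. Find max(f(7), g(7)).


f(7) = -27
g(7) = -7
max = -7

-7


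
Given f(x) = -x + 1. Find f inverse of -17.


Solve -x + 1 = -17
x = (-17 - 1) / (-1) = 18

18


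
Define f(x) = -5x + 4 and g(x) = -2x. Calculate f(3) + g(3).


f(3) = -11
g(3) = -6
Sum = -17

-17


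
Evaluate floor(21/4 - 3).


21/4 = 5.25
5.25 - 3 = 2.25
floor(2.25) = 2

2


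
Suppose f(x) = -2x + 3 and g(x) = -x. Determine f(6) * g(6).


f(6) = -9
g(6) = -6
Product = 54

54


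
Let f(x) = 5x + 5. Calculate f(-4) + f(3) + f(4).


f(-4) = -15
f(3) = 20
f(4) = 25
Sum = 30

30


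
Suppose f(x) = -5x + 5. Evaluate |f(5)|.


f(5) = -20
|-20| = 20

20


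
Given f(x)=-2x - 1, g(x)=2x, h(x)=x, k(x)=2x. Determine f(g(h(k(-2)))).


k(-2) = -4
h(-4) = -4
g(-4) = -8
f(-8) = 15

15


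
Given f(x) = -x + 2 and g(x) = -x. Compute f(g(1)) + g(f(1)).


f(g(1)) = 3
g(f(1)) = -1
Sum = 2

2


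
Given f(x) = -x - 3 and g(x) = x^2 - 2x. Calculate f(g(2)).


-3


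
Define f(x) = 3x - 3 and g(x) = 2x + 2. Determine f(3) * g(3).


f(3) = 6
g(3) = 8
Product = 48

48


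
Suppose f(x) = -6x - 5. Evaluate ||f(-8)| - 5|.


f(-8) = 43
|43| = 43
|43 - 5| = 38

38


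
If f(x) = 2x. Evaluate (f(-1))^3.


f(-1) = -2
(-2)^3 = -8

-8


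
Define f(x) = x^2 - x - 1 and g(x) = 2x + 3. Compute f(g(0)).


5


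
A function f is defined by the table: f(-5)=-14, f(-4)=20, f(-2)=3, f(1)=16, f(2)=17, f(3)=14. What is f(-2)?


Reading from the table at x = -2

3


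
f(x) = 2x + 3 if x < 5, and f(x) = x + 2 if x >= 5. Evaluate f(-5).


-5 satisfies x < 5
f(-5) = -7

-7


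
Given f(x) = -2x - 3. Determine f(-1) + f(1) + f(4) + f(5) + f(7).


f(-1) = -1
f(1) = -5
f(4) = -11
f(5) = -13
f(7) = -17
Sum = -47

-47


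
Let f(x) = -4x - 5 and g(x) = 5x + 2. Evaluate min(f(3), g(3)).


f(3) = -17
g(3) = 17
min = -17

-17


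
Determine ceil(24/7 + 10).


24/7 = 3.4286
3.4286 + 10 = 13.4286
ceil(13.4286) = 14

14


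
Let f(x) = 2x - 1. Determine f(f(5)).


f(5) = 9
f(9) = 17

17


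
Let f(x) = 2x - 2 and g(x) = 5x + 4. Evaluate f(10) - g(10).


-36


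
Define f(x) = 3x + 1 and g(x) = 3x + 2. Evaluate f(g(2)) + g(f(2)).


48


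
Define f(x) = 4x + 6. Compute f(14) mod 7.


f(14) = 62
62 mod 7 = 6

6


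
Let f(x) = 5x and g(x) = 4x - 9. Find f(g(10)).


155


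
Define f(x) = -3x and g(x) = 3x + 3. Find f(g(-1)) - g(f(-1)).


-12


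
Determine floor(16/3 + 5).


16/3 = 5.3333
5.3333 + 5 = 10.3333
floor(10.3333) = 10

10


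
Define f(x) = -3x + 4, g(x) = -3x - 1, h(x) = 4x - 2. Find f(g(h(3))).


h(3) = 10
g(10) = -31
f(-31) = 97

97


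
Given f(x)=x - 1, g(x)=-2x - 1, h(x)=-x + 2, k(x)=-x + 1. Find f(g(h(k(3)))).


k(3) = -2
h(-2) = 4
g(4) = -9
f(-9) = -10

-10


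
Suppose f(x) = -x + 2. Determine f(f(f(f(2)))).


f(2) = 0
f(0) = 2
f(2) = 0
f(0) = 2

2


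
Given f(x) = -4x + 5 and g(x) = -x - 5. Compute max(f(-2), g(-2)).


f(-2) = 13
g(-2) = -3
max = 13

13


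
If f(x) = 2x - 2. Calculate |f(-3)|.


8


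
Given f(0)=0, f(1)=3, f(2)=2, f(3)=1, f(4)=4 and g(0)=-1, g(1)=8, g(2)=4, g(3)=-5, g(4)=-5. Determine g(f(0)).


-1


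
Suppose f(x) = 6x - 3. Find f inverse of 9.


2


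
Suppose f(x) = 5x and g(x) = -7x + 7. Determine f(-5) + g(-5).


f(-5) = -25
g(-5) = 42
Sum = 17

17


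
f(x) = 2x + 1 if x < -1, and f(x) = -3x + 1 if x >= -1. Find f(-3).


-3 satisfies x < -1
f(-3) = -5

-5


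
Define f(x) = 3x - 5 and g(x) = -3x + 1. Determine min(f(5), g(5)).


f(5) = 10
g(5) = -14
min = -14

-14


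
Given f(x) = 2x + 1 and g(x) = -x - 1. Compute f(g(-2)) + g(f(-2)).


f(g(-2)) = 3
g(f(-2)) = 2
Sum = 5

5


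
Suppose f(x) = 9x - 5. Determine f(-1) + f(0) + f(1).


f(-1) = -14
f(0) = -5
f(1) = 4
Sum = -15

-15


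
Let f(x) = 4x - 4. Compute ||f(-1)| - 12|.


f(-1) = -8
|-8| = 8
|8 - 12| = 4

4


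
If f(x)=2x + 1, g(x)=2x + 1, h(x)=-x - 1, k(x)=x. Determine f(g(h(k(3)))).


-13


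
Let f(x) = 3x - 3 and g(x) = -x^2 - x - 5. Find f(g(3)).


g(3) = -17
f(-17) = -54

-54


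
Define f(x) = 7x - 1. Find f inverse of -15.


-2


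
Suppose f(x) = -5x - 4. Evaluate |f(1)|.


f(1) = -9
|-9| = 9

9


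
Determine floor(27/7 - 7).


27/7 = 3.8571
3.8571 - 7 = -3.1429
floor(-3.1429) = -4

-4


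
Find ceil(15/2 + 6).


15/2 = 7.5
7.5 + 6 = 13.5
ceil(13.5) = 14

14


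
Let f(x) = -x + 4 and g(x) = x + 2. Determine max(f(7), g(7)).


f(7) = -3
g(7) = 9
max = 9

9


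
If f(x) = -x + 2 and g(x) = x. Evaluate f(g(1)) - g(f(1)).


f(g(1)) = 1
g(f(1)) = 1
Difference = 0

0


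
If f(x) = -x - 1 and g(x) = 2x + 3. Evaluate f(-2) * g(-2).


f(-2) = 1
g(-2) = -1
Product = -1

-1


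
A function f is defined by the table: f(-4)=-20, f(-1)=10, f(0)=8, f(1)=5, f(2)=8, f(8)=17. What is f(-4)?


Reading from the table at x = -4

-20


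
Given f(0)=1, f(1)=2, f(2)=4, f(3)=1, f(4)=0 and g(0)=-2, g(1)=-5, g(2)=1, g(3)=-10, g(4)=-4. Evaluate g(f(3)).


f(3) = 1
g(1) = -5

-5


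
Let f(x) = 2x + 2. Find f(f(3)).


18


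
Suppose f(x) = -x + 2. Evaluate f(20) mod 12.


f(20) = -18
-18 mod 12 = 6

6


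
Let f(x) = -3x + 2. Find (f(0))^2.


f(0) = 2
(2)^2 = 4

4


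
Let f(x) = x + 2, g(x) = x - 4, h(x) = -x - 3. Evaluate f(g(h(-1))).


h(-1) = -2
g(-2) = -6
f(-6) = -4

-4


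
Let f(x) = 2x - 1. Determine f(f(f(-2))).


-23


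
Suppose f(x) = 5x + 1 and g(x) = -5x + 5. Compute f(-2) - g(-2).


f(-2) = -9
g(-2) = 15
Difference = -24

-24


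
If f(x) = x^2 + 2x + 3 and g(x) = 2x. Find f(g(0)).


g(0) = 0
f(0) = 1*(0)^2 + 2*(0) + 3 = 3

3


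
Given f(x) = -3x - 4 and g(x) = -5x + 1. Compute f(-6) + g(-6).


f(-6) = 14
g(-6) = 31
Sum = 45

45


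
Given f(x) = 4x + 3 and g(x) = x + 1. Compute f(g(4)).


g(4) = 5
f(5) = 23

23


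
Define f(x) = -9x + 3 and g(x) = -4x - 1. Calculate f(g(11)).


g(11) = -45
f(-45) = 408

408


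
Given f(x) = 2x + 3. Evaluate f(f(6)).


f(6) = 15
f(15) = 33

33


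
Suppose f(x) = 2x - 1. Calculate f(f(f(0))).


f(0) = -1
f(-1) = -3
f(-3) = -7

-7


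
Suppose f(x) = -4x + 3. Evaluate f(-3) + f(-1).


22


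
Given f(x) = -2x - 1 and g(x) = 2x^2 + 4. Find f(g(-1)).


g(-1) = 6
f(6) = -13

-13


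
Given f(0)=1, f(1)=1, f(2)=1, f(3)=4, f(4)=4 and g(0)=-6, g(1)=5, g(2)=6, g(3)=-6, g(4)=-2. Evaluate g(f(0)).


f(0) = 1
g(1) = 5

5


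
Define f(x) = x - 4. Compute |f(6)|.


f(6) = 2
|2| = 2

2


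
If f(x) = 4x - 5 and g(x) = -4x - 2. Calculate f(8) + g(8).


f(8) = 27
g(8) = -34
Sum = -7

-7


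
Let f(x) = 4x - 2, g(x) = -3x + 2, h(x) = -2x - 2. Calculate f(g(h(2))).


h(2) = -6
g(-6) = 20
f(20) = 78

78


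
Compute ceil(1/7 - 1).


1/7 = 0.1429
0.1429 - 1 = -0.8571
ceil(-0.8571) = 0

0


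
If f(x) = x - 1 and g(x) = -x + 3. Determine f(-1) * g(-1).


-8


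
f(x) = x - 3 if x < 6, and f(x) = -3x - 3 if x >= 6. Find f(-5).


-8


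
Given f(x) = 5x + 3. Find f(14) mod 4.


f(14) = 73
73 mod 4 = 1

1


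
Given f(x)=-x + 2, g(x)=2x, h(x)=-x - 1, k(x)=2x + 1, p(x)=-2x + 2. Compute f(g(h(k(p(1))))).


p(1) = 0
k(0) = 1
h(1) = -2
g(-2) = -4
f(-4) = 6

6


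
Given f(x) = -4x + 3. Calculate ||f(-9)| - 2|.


f(-9) = 39
|39| = 39
|39 - 2| = 37

37


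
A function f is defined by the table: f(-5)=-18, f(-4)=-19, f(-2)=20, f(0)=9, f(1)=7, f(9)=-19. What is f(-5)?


-18


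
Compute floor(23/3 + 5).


23/3 = 7.6667
7.6667 + 5 = 12.6667
floor(12.6667) = 12

12


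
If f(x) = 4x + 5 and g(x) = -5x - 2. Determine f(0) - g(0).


f(0) = 5
g(0) = -2
Difference = 7

7


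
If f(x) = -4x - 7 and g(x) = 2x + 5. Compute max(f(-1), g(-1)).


3


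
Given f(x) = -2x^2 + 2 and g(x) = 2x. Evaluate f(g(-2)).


g(-2) = -4
f(-4) = (-2)*(-4)^2 + 2 = -30

-30


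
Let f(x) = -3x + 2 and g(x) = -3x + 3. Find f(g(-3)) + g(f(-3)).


f(g(-3)) = -34
g(f(-3)) = -30
Sum = -64

-64


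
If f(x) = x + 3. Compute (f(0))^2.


f(0) = 3
(3)^2 = 9

9


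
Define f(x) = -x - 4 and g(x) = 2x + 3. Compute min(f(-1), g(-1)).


f(-1) = -3
g(-1) = 1
min = -3

-3


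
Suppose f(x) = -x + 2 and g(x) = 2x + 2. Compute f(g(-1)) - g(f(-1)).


f(g(-1)) = 2
g(f(-1)) = 8
Difference = -6

-6


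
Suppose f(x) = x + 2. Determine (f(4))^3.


f(4) = 6
(6)^3 = 216

216


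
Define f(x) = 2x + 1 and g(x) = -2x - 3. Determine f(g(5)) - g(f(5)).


0


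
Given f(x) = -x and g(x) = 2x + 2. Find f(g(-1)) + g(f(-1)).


f(g(-1)) = 0
g(f(-1)) = 4
Sum = 4

4


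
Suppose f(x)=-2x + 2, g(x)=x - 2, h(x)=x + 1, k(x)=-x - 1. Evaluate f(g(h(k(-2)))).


k(-2) = 1
h(1) = 2
g(2) = 0
f(0) = 2

2


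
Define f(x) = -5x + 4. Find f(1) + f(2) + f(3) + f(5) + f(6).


f(1) = -1
f(2) = -6
f(3) = -11
f(5) = -21
f(6) = -26
Sum = -65

-65


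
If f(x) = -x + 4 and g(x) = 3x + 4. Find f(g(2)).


g(2) = 10
f(10) = -6

-6


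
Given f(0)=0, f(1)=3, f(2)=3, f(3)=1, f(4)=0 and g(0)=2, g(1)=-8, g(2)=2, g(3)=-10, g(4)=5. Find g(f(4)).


f(4) = 0
g(0) = 2

2


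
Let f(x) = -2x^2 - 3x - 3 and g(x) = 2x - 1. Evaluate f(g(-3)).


g(-3) = -7
f(-7) = (-2)*(-7)^2 - 3*(-7) - 3 = -80

-80


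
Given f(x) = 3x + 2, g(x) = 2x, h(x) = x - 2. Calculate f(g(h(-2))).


h(-2) = -4
g(-4) = -8
f(-8) = -22

-22


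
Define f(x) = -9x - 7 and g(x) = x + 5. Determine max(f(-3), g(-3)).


20


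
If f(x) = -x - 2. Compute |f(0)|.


f(0) = -2
|-2| = 2

2


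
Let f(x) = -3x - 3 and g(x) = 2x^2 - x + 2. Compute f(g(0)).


g(0) = 2
f(2) = -9

-9


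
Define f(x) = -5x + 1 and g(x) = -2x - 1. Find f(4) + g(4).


f(4) = -19
g(4) = -9
Sum = -28

-28


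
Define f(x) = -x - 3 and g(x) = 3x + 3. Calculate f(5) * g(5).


f(5) = -8
g(5) = 18
Product = -144

-144


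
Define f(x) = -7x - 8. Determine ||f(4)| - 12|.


f(4) = -36
|-36| = 36
|36 - 12| = 24

24


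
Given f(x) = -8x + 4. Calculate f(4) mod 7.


f(4) = -28
-28 mod 7 = 0

0


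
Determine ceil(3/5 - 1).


3/5 = 0.6
0.6 - 1 = -0.4
ceil(-0.4) = 0

0


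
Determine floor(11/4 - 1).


11/4 = 2.75
2.75 - 1 = 1.75
floor(1.75) = 1

1


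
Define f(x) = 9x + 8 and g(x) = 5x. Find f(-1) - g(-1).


4


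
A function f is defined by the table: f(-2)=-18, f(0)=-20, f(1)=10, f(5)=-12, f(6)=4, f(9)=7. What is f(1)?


10


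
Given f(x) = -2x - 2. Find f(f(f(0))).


f(0) = -2
f(-2) = 2
f(2) = -6

-6


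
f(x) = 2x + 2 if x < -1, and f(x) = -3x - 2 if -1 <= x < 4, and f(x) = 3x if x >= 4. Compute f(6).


6 satisfies x >= 4
f(6) = 18

18


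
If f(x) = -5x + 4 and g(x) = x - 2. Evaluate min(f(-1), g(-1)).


f(-1) = 9
g(-1) = -3
min = -3

-3


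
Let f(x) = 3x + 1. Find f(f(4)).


40


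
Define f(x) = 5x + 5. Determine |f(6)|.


f(6) = 35
|35| = 35

35


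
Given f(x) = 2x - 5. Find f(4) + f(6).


f(4) = 3
f(6) = 7
Sum = 10

10


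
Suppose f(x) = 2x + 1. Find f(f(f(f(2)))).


f(2) = 5
f(5) = 11
f(11) = 23
f(23) = 47

47


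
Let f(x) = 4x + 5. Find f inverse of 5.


0


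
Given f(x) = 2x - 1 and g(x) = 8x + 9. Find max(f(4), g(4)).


41


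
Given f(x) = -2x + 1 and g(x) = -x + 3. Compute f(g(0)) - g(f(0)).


f(g(0)) = -5
g(f(0)) = 2
Difference = -7

-7


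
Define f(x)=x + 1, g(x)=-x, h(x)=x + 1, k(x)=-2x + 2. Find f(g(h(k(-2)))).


k(-2) = 6
h(6) = 7
g(7) = -7
f(-7) = -6

-6


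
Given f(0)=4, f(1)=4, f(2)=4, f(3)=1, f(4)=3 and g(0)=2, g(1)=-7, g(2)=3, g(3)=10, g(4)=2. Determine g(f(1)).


2


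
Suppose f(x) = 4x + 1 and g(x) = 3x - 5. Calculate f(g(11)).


g(11) = 28
f(28) = 113

113


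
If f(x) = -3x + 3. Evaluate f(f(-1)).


f(-1) = 6
f(6) = -15

-15


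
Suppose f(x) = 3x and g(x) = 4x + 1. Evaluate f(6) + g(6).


f(6) = 18
g(6) = 25
Sum = 43

43


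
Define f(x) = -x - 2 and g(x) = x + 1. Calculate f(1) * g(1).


f(1) = -3
g(1) = 2
Product = -6

-6


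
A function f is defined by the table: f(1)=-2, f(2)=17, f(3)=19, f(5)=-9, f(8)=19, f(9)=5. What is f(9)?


Reading from the table at x = 9

5


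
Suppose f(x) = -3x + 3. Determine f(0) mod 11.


f(0) = 3
3 mod 11 = 3

3


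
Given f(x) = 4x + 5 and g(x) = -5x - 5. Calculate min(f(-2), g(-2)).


-3


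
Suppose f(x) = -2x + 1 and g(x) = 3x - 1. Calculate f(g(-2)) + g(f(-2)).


f(g(-2)) = 15
g(f(-2)) = 14
Sum = 29

29


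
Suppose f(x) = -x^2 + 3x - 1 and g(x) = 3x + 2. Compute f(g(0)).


g(0) = 2
f(2) = (-1)*(2)^2 + 3*(2) - 1 = 1

1


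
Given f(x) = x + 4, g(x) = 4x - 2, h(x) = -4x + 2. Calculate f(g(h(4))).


h(4) = -14
g(-14) = -58
f(-58) = -54

-54


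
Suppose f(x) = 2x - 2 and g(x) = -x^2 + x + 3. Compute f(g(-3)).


g(-3) = -9
f(-9) = -20

-20


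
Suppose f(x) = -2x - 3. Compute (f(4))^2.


f(4) = -11
(-11)^2 = 121

121


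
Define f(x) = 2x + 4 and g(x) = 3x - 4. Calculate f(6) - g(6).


f(6) = 16
g(6) = 14
Difference = 2

2


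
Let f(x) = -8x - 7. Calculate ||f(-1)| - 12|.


11


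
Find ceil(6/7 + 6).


6/7 = 0.8571
0.8571 + 6 = 6.8571
ceil(6.8571) = 7

7


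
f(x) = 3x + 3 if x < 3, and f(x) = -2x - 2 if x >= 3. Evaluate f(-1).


-1 satisfies x < 3
f(-1) = 0

0


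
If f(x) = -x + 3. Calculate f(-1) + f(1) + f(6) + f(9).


f(-1) = 4
f(1) = 2
f(6) = -3
f(9) = -6
Sum = -3

-3


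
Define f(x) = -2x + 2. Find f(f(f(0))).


f(0) = 2
f(2) = -2
f(-2) = 6

6


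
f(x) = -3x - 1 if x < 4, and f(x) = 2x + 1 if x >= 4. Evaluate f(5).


5 satisfies x >= 4
f(5) = 11

11


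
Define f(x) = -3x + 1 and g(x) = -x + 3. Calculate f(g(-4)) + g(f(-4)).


-30


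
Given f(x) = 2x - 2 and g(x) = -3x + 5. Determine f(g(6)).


g(6) = -13
f(-13) = -28

-28


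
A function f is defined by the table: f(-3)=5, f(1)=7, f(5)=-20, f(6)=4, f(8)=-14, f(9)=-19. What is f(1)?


Reading from the table at x = 1

7


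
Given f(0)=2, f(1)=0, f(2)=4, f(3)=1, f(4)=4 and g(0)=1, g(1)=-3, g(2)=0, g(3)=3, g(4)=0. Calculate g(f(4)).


0


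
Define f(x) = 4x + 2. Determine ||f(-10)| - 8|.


f(-10) = -38
|-38| = 38
|38 - 8| = 30

30


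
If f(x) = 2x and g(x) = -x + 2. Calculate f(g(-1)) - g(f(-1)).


f(g(-1)) = 6
g(f(-1)) = 4
Difference = 2

2


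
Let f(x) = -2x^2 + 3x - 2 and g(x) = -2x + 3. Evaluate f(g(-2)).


g(-2) = 7
f(7) = (-2)*(7)^2 + 3*(7) - 2 = -79

-79


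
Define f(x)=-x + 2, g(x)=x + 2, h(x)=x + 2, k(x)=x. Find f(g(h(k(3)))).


k(3) = 3
h(3) = 5
g(5) = 7
f(7) = -5

-5


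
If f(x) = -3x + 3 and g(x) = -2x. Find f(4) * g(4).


f(4) = -9
g(4) = -8
Product = 72

72


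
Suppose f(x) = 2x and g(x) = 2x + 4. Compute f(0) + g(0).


f(0) = 0
g(0) = 4
Sum = 4

4


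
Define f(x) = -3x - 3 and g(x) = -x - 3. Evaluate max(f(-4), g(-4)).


f(-4) = 9
g(-4) = 1
max = 9

9


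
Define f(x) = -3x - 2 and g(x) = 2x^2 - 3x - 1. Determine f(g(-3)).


-80


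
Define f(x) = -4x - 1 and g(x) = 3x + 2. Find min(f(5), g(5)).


f(5) = -21
g(5) = 17
min = -21

-21


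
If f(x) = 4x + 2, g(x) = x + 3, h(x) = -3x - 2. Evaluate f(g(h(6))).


-66


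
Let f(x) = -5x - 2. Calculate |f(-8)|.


f(-8) = 38
|38| = 38

38


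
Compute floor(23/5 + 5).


23/5 = 4.6
4.6 + 5 = 9.6
floor(9.6) = 9

9


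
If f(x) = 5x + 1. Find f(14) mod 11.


f(14) = 71
71 mod 11 = 5

5


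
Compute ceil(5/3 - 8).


-6


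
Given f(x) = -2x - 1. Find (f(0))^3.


f(0) = -1
(-1)^3 = -1

-1


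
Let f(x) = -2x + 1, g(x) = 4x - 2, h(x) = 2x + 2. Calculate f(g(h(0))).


-11


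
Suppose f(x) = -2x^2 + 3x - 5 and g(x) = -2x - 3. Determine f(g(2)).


g(2) = -7
f(-7) = (-2)*(-7)^2 + 3*(-7) - 5 = -124

-124


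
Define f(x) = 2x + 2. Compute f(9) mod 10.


f(9) = 20
20 mod 10 = 0

0


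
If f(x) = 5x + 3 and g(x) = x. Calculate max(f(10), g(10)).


53


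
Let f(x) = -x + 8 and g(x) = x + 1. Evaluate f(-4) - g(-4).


f(-4) = 12
g(-4) = -3
Difference = 15

15


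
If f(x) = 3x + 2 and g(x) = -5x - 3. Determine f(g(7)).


g(7) = -38
f(-38) = -112

-112


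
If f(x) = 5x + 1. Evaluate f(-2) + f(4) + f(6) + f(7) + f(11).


135


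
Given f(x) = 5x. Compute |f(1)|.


f(1) = 5
|5| = 5

5


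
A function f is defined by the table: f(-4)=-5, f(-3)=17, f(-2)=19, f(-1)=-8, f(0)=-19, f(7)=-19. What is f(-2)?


Reading from the table at x = -2

19


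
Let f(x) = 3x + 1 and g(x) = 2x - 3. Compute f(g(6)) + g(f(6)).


f(g(6)) = 28
g(f(6)) = 35
Sum = 63

63


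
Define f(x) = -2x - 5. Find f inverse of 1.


Solve -2x - 5 = 1
x = (1 + 5) / (-2) = -3

-3


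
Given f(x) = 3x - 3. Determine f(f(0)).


f(0) = -3
f(-3) = -12

-12


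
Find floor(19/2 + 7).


19/2 = 9.5
9.5 + 7 = 16.5
floor(16.5) = 16

16


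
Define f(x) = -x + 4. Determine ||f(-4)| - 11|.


f(-4) = 8
|8| = 8
|8 - 11| = 3

3


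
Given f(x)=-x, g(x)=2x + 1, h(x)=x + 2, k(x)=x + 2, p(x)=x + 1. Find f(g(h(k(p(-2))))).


p(-2) = -1
k(-1) = 1
h(1) = 3
g(3) = 7
f(7) = -7

-7


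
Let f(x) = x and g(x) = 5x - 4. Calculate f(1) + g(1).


2


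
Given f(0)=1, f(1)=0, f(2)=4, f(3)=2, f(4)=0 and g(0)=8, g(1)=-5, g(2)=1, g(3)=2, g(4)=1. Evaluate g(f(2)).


f(2) = 4
g(4) = 1

1


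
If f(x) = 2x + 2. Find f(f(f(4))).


f(4) = 10
f(10) = 22
f(22) = 46

46


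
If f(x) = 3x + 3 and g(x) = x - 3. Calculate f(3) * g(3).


f(3) = 12
g(3) = 0
Product = 0

0


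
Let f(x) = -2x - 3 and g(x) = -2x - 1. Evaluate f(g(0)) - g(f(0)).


f(g(0)) = -1
g(f(0)) = 5
Difference = -6

-6


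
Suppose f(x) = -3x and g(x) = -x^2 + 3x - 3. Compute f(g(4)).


21


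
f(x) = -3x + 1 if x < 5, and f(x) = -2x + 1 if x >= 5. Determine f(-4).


13


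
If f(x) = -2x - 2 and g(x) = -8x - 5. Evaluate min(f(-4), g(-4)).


f(-4) = 6
g(-4) = 27
min = 6

6


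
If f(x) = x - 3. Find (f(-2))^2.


f(-2) = -5
(-5)^2 = 25

25


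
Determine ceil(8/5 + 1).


3


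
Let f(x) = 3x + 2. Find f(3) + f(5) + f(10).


60


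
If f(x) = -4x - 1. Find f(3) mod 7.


f(3) = -13
-13 mod 7 = 1

1


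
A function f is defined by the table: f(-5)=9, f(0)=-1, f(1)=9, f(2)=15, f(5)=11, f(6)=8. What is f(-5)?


Reading from the table at x = -5

9


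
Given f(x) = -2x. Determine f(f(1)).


4


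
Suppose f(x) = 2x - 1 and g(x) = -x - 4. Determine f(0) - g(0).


f(0) = -1
g(0) = -4
Difference = 3

3


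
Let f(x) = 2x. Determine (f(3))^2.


f(3) = 6
(6)^2 = 36

36


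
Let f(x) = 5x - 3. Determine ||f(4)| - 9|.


8


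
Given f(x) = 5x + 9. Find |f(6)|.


f(6) = 39
|39| = 39

39


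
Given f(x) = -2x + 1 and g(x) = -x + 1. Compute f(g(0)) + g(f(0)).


f(g(0)) = -1
g(f(0)) = 0
Sum = -1

-1


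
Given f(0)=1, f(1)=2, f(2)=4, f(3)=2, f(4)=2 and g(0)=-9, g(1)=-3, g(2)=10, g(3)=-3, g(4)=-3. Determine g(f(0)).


f(0) = 1
g(1) = -3

-3


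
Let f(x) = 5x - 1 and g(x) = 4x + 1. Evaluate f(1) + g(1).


f(1) = 4
g(1) = 5
Sum = 9

9


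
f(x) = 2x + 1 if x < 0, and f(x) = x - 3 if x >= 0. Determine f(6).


6 satisfies x >= 0
f(6) = 3

3


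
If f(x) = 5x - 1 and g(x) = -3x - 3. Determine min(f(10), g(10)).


f(10) = 49
g(10) = -33
min = -33

-33


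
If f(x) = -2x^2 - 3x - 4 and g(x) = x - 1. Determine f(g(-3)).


g(-3) = -4
f(-4) = (-2)*(-4)^2 - 3*(-4) - 4 = -24

-24


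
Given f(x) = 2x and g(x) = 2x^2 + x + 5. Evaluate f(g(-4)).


g(-4) = 33
f(33) = 66

66


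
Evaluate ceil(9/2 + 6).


9/2 = 4.5
4.5 + 6 = 10.5
ceil(10.5) = 11

11


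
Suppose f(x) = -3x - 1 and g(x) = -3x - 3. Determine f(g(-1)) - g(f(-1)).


f(g(-1)) = -1
g(f(-1)) = -9
Difference = 8

8


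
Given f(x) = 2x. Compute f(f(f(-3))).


f(-3) = -6
f(-6) = -12
f(-12) = -24

-24


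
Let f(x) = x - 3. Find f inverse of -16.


Solve x - 3 = -16
x = (-16 + 3) / 1 = -13

-13


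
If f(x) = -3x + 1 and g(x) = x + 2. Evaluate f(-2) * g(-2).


f(-2) = 7
g(-2) = 0
Product = 0

0


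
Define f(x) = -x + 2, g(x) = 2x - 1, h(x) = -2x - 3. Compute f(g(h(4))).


h(4) = -11
g(-11) = -23
f(-23) = 25

25


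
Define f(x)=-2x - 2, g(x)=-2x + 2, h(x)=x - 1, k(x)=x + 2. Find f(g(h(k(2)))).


6


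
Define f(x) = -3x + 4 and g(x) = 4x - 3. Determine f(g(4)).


g(4) = 13
f(13) = -35

-35


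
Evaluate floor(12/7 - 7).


12/7 = 1.7143
1.7143 - 7 = -5.2857
floor(-5.2857) = -6

-6


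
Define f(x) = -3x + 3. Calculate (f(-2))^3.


f(-2) = 9
(9)^3 = 729

729


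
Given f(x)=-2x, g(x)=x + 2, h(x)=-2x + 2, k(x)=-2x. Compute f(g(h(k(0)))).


-8


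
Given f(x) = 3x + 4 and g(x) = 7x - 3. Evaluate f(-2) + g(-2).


-19


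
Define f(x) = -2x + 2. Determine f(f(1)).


f(1) = 0
f(0) = 2

2


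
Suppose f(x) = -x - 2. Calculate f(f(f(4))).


-6


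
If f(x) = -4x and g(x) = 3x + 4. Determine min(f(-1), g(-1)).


f(-1) = 4
g(-1) = 1
min = 1

1


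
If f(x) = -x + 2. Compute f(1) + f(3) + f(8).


f(1) = 1
f(3) = -1
f(8) = -6
Sum = -6

-6


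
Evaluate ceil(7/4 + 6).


7/4 = 1.75
1.75 + 6 = 7.75
ceil(7.75) = 8

8


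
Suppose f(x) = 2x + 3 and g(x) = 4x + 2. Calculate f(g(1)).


g(1) = 6
f(6) = 15

15


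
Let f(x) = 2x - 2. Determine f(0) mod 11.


f(0) = -2
-2 mod 11 = 9

9


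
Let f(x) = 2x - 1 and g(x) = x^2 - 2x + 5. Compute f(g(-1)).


g(-1) = 8
f(8) = 15

15


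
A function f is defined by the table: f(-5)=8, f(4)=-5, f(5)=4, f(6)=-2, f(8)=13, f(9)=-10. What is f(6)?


Reading from the table at x = 6

-2


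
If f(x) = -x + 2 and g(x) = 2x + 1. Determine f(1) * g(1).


f(1) = 1
g(1) = 3
Product = 3

3


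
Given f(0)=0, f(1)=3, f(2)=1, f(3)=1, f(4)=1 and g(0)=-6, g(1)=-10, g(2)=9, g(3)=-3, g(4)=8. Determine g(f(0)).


f(0) = 0
g(0) = -6

-6


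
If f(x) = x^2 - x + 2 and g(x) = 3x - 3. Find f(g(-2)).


g(-2) = -9
f(-9) = 1*(-9)^2 - 1*(-9) + 2 = 92

92


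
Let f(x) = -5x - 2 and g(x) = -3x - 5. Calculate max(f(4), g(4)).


f(4) = -22
g(4) = -17
max = -17

-17


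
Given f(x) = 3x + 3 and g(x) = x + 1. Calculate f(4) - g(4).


10


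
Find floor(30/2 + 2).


17


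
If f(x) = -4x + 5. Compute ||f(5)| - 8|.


f(5) = -15
|-15| = 15
|15 - 8| = 7

7


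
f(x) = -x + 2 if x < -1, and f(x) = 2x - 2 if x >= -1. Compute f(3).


3 satisfies x >= -1
f(3) = 4

4


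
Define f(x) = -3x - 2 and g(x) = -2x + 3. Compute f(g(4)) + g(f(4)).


f(g(4)) = 13
g(f(4)) = 31
Sum = 44

44


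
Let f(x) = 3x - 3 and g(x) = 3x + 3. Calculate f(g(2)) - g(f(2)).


f(g(2)) = 24
g(f(2)) = 12
Difference = 12

12


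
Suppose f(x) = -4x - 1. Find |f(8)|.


33


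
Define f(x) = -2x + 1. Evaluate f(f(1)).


f(1) = -1
f(-1) = 3

3


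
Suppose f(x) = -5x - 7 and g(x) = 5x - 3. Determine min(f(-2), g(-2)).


f(-2) = 3
g(-2) = -13
min = -13

-13


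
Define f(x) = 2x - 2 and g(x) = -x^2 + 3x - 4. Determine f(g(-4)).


g(-4) = -32
f(-32) = -66

-66


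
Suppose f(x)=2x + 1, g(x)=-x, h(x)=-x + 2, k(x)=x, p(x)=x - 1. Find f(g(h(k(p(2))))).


p(2) = 1
k(1) = 1
h(1) = 1
g(1) = -1
f(-1) = -1

-1


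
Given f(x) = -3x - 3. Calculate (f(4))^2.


f(4) = -15
(-15)^2 = 225

225


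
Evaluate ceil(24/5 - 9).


24/5 = 4.8
4.8 - 9 = -4.2
ceil(-4.2) = -4

-4


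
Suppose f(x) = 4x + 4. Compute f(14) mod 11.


f(14) = 60
60 mod 11 = 5

5


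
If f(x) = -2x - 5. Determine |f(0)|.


f(0) = -5
|-5| = 5

5


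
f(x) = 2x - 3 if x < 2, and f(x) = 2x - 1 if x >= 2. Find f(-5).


-5 satisfies x < 2
f(-5) = -13

-13


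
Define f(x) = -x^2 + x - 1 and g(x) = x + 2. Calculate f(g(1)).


g(1) = 3
f(3) = (-1)*(3)^2 + 1*(3) - 1 = -7

-7


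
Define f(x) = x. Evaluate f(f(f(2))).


f(2) = 2
f(2) = 2
f(2) = 2

2


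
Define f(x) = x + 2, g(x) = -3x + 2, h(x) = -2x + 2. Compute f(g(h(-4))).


-26


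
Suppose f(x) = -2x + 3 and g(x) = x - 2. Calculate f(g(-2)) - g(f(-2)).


f(g(-2)) = 11
g(f(-2)) = 5
Difference = 6

6


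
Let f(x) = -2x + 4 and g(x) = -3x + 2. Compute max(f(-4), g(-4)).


f(-4) = 12
g(-4) = 14
max = 14

14


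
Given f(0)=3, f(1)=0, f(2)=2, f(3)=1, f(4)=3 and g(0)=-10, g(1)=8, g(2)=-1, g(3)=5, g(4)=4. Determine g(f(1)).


f(1) = 0
g(0) = -10

-10


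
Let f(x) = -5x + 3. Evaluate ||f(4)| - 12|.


f(4) = -17
|-17| = 17
|17 - 12| = 5

5


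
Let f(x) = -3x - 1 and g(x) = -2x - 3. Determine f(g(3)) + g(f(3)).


f(g(3)) = 26
g(f(3)) = 17
Sum = 43

43


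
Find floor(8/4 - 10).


8/4 = 2
2 - 10 = -8
floor(-8) = -8

-8


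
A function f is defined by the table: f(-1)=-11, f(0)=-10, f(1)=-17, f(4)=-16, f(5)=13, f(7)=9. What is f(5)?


13


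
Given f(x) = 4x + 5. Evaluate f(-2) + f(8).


f(-2) = -3
f(8) = 37
Sum = 34

34


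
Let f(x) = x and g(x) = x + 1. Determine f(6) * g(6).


f(6) = 6
g(6) = 7
Product = 42

42


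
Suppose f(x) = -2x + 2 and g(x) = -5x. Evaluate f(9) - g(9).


f(9) = -16
g(9) = -45
Difference = 29

29


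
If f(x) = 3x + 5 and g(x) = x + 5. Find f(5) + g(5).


f(5) = 20
g(5) = 10
Sum = 30

30


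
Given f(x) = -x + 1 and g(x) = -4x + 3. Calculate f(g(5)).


18


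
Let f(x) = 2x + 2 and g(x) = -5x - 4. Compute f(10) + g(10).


f(10) = 22
g(10) = -54
Sum = -32

-32


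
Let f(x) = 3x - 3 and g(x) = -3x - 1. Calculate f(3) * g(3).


-60


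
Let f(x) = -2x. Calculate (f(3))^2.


f(3) = -6
(-6)^2 = 36

36


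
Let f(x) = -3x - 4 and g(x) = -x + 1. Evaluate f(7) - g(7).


f(7) = -25
g(7) = -6
Difference = -19

-19


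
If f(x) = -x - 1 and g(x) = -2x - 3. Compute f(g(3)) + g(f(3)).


f(g(3)) = 8
g(f(3)) = 5
Sum = 13

13


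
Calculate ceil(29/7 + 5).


29/7 = 4.1429
4.1429 + 5 = 9.1429
ceil(9.1429) = 10

10


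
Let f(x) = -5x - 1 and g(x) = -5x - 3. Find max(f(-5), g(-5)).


f(-5) = 24
g(-5) = 22
max = 24

24


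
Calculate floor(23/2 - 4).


23/2 = 11.5
11.5 - 4 = 7.5
floor(7.5) = 7

7


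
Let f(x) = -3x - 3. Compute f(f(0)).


f(0) = -3
f(-3) = 6

6


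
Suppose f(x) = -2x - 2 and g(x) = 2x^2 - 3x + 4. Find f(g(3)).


g(3) = 13
f(13) = -28

-28


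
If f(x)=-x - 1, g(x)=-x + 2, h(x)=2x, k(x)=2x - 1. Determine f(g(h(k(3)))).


k(3) = 5
h(5) = 10
g(10) = -8
f(-8) = 7

7


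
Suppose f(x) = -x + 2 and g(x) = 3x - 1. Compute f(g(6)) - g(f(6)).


-2


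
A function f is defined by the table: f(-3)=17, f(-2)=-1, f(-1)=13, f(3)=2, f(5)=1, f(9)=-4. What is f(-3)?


Reading from the table at x = -3

17


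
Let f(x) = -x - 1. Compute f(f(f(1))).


f(1) = -2
f(-2) = 1
f(1) = -2

-2


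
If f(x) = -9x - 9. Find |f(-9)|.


f(-9) = 72
|72| = 72

72


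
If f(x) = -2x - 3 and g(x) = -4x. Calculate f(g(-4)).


g(-4) = 16
f(16) = -35

-35


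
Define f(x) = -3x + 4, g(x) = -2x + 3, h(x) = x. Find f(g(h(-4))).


h(-4) = -4
g(-4) = 11
f(11) = -29

-29


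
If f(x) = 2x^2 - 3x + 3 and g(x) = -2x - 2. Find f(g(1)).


g(1) = -4
f(-4) = 2*(-4)^2 - 3*(-4) + 3 = 47

47


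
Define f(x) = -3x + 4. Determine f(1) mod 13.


f(1) = 1
1 mod 13 = 1

1


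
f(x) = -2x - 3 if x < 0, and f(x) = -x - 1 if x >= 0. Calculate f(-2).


-2 satisfies x < 0
f(-2) = 1

1


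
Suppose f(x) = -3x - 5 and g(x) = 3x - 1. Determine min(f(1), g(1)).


f(1) = -8
g(1) = 2
min = -8

-8


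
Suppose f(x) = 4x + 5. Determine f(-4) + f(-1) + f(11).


f(-4) = -11
f(-1) = 1
f(11) = 49
Sum = 39

39


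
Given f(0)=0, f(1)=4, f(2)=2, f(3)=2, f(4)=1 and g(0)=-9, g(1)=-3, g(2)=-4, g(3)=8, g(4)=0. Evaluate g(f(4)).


-3


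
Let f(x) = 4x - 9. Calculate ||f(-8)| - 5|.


f(-8) = -41
|-41| = 41
|41 - 5| = 36

36


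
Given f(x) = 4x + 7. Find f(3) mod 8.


3


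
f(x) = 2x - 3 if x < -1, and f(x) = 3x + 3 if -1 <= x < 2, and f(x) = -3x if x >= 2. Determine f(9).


9 satisfies x >= 2
f(9) = -27

-27


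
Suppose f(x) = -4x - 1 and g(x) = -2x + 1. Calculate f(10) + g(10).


f(10) = -41
g(10) = -19
Sum = -60

-60


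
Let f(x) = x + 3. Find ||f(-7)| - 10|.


f(-7) = -4
|-4| = 4
|4 - 10| = 6

6


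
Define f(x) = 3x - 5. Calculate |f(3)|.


f(3) = 4
|4| = 4

4


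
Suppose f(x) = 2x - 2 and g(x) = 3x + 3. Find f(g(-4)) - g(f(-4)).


7


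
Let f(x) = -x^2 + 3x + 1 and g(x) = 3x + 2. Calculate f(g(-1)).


g(-1) = -1
f(-1) = (-1)*(-1)^2 + 3*(-1) + 1 = -3

-3


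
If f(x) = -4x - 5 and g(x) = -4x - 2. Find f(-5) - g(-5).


f(-5) = 15
g(-5) = 18
Difference = -3

-3


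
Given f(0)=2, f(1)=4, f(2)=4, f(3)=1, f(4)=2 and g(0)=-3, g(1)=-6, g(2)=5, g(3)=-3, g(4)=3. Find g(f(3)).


f(3) = 1
g(1) = -6

-6


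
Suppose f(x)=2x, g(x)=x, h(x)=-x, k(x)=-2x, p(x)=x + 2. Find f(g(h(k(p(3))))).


20


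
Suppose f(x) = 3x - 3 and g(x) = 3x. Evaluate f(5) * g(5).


f(5) = 12
g(5) = 15
Product = 180

180


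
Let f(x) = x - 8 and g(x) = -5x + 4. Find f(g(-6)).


g(-6) = 34
f(34) = 26

26


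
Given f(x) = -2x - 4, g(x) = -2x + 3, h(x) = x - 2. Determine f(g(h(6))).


h(6) = 4
g(4) = -5
f(-5) = 6

6


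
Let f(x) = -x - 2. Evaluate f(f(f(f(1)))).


f(1) = -3
f(-3) = 1
f(1) = -3
f(-3) = 1

1


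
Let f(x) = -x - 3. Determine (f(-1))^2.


f(-1) = -2
(-2)^2 = 4

4


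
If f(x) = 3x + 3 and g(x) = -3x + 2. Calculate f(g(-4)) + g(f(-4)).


f(g(-4)) = 45
g(f(-4)) = 29
Sum = 74

74


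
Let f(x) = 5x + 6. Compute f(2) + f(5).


47


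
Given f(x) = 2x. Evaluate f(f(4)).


16


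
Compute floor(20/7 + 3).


20/7 = 2.8571
2.8571 + 3 = 5.8571
floor(5.8571) = 5

5


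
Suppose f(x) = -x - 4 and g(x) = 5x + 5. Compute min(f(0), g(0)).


f(0) = -4
g(0) = 5
min = -4

-4


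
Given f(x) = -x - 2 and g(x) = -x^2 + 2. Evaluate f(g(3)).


g(3) = -7
f(-7) = 5

5


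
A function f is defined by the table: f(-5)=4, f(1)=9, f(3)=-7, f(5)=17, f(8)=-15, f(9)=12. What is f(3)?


Reading from the table at x = 3

-7


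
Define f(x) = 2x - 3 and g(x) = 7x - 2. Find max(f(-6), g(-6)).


f(-6) = -15
g(-6) = -44
max = -15

-15


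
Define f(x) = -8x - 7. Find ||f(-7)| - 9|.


f(-7) = 49
|49| = 49
|49 - 9| = 40

40


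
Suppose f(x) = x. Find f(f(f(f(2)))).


f(2) = 2
f(2) = 2
f(2) = 2
f(2) = 2

2


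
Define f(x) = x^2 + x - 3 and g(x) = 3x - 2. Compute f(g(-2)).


g(-2) = -8
f(-8) = 1*(-8)^2 + 1*(-8) - 3 = 53

53


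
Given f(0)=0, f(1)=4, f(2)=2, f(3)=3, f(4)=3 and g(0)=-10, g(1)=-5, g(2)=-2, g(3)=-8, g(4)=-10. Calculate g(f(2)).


f(2) = 2
g(2) = -2

-2


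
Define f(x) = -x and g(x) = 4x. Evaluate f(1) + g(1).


f(1) = -1
g(1) = 4
Sum = 3

3


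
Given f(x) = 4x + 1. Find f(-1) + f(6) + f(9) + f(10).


f(-1) = -3
f(6) = 25
f(9) = 37
f(10) = 41
Sum = 100

100


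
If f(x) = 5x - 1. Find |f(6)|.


f(6) = 29
|29| = 29

29


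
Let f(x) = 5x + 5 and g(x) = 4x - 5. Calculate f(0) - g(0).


f(0) = 5
g(0) = -5
Difference = 10

10


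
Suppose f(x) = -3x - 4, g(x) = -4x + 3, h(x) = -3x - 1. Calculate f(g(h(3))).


h(3) = -10
g(-10) = 43
f(43) = -133

-133


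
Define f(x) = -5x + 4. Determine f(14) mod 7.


f(14) = -66
-66 mod 7 = 4

4


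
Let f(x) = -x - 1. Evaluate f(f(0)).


0


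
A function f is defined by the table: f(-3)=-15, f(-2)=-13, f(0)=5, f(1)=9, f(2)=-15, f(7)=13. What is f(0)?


5


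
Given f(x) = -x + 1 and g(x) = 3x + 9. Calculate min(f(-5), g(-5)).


f(-5) = 6
g(-5) = -6
min = -6

-6


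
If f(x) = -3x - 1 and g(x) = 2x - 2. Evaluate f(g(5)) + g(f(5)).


-59


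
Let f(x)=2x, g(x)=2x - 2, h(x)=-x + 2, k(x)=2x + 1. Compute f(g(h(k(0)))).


0


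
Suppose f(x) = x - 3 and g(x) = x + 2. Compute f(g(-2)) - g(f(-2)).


f(g(-2)) = -3
g(f(-2)) = -3
Difference = 0

0


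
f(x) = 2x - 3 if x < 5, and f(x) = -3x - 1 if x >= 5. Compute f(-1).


-1 satisfies x < 5
f(-1) = -5

-5


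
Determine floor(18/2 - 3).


6


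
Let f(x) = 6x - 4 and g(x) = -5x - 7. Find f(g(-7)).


g(-7) = 28
f(28) = 164

164


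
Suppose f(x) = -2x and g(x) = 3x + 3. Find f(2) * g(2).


-36


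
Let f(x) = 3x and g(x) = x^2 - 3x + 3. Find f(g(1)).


g(1) = 1
f(1) = 3

3


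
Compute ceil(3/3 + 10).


3/3 = 1
1 + 10 = 11
ceil(11) = 11

11


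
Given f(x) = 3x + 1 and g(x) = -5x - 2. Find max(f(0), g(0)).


f(0) = 1
g(0) = -2
max = 1

1


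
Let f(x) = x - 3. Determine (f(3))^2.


f(3) = 0
(0)^2 = 0

0


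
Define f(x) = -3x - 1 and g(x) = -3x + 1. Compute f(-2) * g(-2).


f(-2) = 5
g(-2) = 7
Product = 35

35


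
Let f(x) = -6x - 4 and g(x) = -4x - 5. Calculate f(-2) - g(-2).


5


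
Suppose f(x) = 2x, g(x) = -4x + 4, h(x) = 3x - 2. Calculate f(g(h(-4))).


h(-4) = -14
g(-14) = 60
f(60) = 120

120


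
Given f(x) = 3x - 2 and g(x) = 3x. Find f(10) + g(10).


f(10) = 28
g(10) = 30
Sum = 58

58


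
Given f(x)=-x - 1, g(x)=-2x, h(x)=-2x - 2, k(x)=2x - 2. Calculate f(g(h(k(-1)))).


k(-1) = -4
h(-4) = 6
g(6) = -12
f(-12) = 11

11


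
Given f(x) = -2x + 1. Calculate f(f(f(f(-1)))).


f(-1) = 3
f(3) = -5
f(-5) = 11
f(11) = -21

-21


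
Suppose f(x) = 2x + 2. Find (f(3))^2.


64


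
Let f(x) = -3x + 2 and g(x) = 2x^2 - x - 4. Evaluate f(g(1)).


g(1) = -3
f(-3) = 11

11


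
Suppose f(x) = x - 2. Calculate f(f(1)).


f(1) = -1
f(-1) = -3

-3


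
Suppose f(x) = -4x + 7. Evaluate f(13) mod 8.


f(13) = -45
-45 mod 8 = 3

3


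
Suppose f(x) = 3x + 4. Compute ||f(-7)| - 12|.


f(-7) = -17
|-17| = 17
|17 - 12| = 5

5


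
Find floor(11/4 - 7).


11/4 = 2.75
2.75 - 7 = -4.25
floor(-4.25) = -5

-5


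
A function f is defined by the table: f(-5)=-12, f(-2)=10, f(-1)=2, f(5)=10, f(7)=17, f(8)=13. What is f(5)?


Reading from the table at x = 5

10


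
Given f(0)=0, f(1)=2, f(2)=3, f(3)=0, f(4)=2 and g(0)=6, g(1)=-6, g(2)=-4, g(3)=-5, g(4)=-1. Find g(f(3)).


6


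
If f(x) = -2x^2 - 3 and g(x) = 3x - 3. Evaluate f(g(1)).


g(1) = 0
f(0) = (-2)*(0)^2 - 3 = -3

-3


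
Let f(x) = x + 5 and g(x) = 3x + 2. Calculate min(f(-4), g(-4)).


f(-4) = 1
g(-4) = -10
min = -10

-10


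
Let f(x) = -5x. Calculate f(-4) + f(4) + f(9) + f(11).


f(-4) = 20
f(4) = -20
f(9) = -45
f(11) = -55
Sum = -100

-100


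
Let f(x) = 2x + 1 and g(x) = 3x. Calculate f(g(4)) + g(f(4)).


f(g(4)) = 25
g(f(4)) = 27
Sum = 52

52


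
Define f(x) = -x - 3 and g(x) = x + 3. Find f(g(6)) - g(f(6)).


f(g(6)) = -12
g(f(6)) = -6
Difference = -6

-6


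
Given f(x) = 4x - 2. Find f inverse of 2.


Solve 4x - 2 = 2
x = (2 + 2) / 4 = 1

1


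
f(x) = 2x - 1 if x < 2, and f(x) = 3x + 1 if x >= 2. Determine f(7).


22


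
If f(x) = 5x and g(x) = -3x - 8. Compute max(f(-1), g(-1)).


f(-1) = -5
g(-1) = -5
max = -5

-5


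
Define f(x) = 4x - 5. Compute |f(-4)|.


21


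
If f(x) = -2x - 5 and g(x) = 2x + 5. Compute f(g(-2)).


g(-2) = 1
f(1) = -7

-7


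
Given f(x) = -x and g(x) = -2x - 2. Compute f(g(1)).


4


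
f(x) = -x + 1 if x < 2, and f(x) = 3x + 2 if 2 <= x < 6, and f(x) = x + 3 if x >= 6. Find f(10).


13


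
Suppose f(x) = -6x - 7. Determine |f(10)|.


f(10) = -67
|-67| = 67

67


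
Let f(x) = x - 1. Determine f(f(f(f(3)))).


f(3) = 2
f(2) = 1
f(1) = 0
f(0) = -1

-1


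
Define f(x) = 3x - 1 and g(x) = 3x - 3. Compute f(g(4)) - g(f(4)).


-4


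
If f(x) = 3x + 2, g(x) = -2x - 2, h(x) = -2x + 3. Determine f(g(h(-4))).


h(-4) = 11
g(11) = -24
f(-24) = -70

-70


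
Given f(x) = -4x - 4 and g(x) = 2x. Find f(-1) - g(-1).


f(-1) = 0
g(-1) = -2
Difference = 2

2


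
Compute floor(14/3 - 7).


-3


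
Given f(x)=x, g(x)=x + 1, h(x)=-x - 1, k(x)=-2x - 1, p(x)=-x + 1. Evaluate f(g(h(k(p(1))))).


p(1) = 0
k(0) = -1
h(-1) = 0
g(0) = 1
f(1) = 1

1


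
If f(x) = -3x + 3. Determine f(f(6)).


f(6) = -15
f(-15) = 48

48


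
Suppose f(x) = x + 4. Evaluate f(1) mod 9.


f(1) = 5
5 mod 9 = 5

5


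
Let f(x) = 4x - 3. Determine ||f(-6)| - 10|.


17


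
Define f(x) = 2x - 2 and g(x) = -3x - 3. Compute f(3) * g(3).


-48


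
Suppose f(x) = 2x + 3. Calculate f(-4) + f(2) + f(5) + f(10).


38


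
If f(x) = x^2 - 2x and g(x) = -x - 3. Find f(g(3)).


g(3) = -6
f(-6) = 1*(-6)^2 - 2*(-6) = 48

48


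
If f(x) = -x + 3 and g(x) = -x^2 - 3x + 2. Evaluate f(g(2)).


g(2) = -8
f(-8) = 11

11


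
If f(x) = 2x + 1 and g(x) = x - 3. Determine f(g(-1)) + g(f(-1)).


-11


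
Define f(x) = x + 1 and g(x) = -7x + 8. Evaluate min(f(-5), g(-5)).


f(-5) = -4
g(-5) = 43
min = -4

-4


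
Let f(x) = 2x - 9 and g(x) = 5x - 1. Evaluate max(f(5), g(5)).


f(5) = 1
g(5) = 24
max = 24

24


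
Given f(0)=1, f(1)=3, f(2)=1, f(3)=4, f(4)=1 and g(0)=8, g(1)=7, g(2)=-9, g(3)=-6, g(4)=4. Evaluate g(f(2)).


f(2) = 1
g(1) = 7

7
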